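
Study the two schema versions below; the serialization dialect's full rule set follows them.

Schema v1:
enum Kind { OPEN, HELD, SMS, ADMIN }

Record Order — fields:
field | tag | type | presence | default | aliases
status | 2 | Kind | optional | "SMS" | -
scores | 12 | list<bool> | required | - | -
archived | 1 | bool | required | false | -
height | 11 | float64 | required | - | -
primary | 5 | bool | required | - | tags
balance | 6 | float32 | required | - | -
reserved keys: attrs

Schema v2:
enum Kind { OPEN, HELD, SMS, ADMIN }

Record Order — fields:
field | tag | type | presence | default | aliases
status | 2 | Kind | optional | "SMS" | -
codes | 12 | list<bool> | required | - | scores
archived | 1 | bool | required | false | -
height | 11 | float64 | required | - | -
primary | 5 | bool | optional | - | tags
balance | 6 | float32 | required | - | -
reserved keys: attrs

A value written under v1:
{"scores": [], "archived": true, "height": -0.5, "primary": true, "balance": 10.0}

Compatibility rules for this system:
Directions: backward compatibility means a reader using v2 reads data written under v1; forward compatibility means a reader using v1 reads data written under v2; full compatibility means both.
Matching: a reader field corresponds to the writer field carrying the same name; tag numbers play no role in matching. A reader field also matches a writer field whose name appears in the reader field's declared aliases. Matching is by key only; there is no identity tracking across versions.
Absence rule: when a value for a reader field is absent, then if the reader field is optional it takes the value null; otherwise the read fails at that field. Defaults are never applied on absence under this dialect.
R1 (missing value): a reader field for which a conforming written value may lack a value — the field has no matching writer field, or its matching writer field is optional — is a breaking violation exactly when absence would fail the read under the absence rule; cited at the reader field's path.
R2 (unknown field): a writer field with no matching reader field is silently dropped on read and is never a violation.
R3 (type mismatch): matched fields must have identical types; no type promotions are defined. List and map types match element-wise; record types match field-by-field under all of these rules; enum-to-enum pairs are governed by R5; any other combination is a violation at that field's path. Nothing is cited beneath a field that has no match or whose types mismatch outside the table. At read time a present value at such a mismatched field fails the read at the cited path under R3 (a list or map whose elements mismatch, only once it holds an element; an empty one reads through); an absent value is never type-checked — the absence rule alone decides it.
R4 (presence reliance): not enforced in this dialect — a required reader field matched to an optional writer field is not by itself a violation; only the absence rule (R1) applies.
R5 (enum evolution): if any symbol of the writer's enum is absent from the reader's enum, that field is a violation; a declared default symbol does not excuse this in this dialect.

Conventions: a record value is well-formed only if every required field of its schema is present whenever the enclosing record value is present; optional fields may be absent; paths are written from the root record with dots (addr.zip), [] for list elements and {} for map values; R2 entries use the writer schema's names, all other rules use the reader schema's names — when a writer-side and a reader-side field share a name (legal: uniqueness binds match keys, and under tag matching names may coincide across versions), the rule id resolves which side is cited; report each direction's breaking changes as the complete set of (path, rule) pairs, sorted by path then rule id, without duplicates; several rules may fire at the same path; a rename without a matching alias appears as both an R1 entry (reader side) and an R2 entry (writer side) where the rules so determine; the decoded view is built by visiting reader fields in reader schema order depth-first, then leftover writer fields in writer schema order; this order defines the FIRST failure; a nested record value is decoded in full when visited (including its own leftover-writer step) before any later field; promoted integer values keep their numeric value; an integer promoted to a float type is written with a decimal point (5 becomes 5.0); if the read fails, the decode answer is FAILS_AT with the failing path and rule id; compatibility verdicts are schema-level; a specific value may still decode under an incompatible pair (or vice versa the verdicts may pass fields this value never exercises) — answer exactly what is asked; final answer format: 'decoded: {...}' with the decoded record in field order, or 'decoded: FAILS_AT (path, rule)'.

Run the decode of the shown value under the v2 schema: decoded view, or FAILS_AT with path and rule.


each type pair in Order: writer, then reader
decoding the Order value with the v2 reader:
  status := null (not supplied -> null)
  codes := [] (from writer scores)
  archived := true
  height := -0.5
  primary := true
  balance := 10.0
  => decoded: {"status": null, "codes": [], "archived": true, "height": -0.5, "primary": true, "balance": 10.0}
diffs on Order not affecting the asked answer:
  field primary in record Order: required changed to optional -> changes Order's schema-level verdicts only — the decode of this value is the same

decoded: {"status": null, "codes": [], "archived": true, "height": -0.5, "primary": true, "balance": 10.0}


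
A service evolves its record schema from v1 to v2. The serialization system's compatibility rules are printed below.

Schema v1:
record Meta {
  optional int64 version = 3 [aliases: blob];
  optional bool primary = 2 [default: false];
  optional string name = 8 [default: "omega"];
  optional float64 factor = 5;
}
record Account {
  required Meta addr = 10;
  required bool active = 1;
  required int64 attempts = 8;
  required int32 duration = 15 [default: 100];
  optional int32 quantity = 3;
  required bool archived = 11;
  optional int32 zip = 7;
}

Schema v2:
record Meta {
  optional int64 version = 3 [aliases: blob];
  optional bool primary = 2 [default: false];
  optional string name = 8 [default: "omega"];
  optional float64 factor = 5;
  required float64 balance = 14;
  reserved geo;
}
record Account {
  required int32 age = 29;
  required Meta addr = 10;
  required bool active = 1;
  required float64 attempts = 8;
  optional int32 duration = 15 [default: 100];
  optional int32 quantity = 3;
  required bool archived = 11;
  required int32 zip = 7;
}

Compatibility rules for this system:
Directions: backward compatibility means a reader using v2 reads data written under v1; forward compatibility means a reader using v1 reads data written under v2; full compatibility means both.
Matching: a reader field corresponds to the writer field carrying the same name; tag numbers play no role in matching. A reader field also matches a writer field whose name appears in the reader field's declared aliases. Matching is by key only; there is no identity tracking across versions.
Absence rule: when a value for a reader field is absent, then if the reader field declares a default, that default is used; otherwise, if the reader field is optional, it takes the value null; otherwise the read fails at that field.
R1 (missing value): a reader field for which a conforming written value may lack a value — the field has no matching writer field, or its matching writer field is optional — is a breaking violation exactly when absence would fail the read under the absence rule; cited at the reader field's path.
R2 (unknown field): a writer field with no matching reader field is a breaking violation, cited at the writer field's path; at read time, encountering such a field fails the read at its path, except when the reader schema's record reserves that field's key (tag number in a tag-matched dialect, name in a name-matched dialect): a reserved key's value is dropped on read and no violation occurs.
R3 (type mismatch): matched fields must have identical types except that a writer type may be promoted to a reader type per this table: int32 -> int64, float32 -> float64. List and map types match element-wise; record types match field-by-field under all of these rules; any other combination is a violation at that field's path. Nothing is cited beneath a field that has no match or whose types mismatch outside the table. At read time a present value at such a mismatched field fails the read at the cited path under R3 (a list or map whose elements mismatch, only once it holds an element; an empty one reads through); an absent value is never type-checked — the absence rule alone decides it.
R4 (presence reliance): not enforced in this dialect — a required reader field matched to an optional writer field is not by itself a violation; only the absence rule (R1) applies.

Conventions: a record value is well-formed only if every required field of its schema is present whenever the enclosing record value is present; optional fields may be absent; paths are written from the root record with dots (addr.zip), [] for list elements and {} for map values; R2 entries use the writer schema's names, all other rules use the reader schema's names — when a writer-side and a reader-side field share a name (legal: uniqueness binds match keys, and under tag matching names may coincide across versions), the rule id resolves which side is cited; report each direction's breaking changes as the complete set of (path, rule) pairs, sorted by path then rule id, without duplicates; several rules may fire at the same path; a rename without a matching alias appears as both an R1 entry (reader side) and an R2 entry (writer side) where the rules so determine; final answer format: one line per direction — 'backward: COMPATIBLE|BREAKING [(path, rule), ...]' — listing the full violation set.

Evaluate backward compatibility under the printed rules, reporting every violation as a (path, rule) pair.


the writer's type comes first in each Account pair
backward on Account — v2 reading data written by v1:
  age has no writer counterpart
  addr: Meta -> Meta, writer required; from addr
  active: bool -> bool, writer required; from active
  attempts: int64 -> float64, writer required; from attempts
  duration: int32 -> int32, writer required; from duration
  quantity: int32 -> int32, writer optional; from quantity
  archived: bool -> bool, writer required; from archived
  zip: int32 -> int32, writer optional; from zip
  addr.version: int64 -> int64, writer optional; from addr.version
  addr.primary: bool -> bool, writer optional; from addr.primary
  addr.name: string -> string, writer optional; from addr.name
  addr.factor: float64 -> float64, writer optional; from addr.factor
  addr.balance has no writer counterpart
  R1 fires at addr.balance
  R1 fires at age
  R3 fires at attempts
  R1 fires at zip
  => 4 violation(s): backward is BREAKING for Account
the rest of the Account diff is inert for this question:
  field duration in record Account: required changed to optional -> fires no rule on Account, leaving the asked answer as it is

backward: BREAKING [(addr.balance, R1), (age, R1), (attempts, R3), (zip, R1)]


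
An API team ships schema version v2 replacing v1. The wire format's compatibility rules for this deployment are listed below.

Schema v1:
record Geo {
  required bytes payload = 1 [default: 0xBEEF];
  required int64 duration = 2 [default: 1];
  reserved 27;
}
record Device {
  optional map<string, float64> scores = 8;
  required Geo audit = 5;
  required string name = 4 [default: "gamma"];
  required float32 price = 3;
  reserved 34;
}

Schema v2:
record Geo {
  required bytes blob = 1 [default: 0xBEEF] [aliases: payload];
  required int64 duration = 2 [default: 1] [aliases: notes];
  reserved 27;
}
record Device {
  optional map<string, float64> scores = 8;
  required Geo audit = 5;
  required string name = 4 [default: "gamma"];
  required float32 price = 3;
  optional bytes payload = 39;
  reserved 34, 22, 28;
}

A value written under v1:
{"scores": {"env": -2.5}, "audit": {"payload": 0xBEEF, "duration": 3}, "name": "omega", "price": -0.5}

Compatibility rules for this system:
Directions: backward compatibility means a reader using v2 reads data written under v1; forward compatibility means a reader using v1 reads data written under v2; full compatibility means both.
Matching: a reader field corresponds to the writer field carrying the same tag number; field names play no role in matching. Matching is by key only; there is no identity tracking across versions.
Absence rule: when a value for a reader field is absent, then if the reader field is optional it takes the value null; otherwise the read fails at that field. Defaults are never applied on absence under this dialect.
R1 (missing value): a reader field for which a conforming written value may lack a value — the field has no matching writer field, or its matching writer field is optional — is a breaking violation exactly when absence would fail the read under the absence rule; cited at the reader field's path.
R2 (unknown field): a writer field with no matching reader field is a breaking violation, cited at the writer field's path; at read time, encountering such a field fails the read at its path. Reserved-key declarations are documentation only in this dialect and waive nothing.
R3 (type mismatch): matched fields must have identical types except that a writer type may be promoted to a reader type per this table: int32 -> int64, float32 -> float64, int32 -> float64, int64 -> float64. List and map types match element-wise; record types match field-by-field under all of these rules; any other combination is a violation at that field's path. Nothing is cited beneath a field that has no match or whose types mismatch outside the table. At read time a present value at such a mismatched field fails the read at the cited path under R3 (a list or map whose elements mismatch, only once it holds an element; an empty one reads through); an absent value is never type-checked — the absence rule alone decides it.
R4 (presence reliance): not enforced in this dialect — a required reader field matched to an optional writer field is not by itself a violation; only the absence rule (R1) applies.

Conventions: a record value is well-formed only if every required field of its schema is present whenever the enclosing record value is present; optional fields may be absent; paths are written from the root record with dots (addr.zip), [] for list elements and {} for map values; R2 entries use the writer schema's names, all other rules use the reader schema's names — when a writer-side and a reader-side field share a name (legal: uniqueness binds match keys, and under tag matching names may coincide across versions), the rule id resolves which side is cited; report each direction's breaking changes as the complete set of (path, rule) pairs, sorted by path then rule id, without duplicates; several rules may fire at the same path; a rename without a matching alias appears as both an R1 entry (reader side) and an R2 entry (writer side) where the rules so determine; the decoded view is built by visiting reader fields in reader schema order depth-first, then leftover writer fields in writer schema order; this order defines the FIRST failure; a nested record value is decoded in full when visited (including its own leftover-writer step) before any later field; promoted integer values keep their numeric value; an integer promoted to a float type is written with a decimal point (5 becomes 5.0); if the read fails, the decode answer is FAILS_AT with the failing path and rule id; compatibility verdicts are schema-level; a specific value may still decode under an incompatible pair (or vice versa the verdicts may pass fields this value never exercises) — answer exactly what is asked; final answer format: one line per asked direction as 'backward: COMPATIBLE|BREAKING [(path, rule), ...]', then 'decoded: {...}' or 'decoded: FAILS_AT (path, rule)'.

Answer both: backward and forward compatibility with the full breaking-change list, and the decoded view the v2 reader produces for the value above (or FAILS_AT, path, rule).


in Device below, arrows point writer -> reader
backward for Device (reader v2, writer v1):
  scores <- scores (map<string, float64> -> map<string, float64>, writer optional)
  audit <- audit (Geo -> Geo, writer required)
  name <- name (string -> string, writer required)
  price <- price (float32 -> float32, writer required)
  payload: no writer-side match
  audit.blob <- audit.payload (bytes -> bytes, writer required)
  audit.duration <- audit.duration (int64 -> int64, writer required)
  => no violations; backward on Device: COMPATIBLE
forward for Device (reader v1, writer v2):
  scores <- scores (map<string, float64> -> map<string, float64>, writer optional)
  audit <- audit (Geo -> Geo, writer required)
  name <- name (string -> string, writer required)
  price <- price (float32 -> float32, writer required)
  payload (writer side), unknown to reader
  audit.payload <- audit.blob (bytes -> bytes, writer required)
  audit.duration <- audit.duration (int64 -> int64, writer required)
  breaking: (payload, R2)
  => forward: BREAKING (1)
decoding the Device value with the v2 reader:
  scores := {"env": -2.5}
  audit.blob := 0xBEEF (from writer payload)
  audit.duration := 3
  name := "omega"
  price := -0.5
  payload := null (not supplied -> null)
  => decoded: {"scores": {"env": -2.5}, "audit": {"blob": 0xBEEF, "duration": 3}, "name": "omega", "price": -0.5, "payload": null}

backward: COMPATIBLE []; forward: BREAKING [(payload, R2)]; decoded: {"scores": {"env": -2.5}, "audit": {"blob": 0xBEEF, "duration": 3}, "name": "omega", "price": -0.5, "payload": null}


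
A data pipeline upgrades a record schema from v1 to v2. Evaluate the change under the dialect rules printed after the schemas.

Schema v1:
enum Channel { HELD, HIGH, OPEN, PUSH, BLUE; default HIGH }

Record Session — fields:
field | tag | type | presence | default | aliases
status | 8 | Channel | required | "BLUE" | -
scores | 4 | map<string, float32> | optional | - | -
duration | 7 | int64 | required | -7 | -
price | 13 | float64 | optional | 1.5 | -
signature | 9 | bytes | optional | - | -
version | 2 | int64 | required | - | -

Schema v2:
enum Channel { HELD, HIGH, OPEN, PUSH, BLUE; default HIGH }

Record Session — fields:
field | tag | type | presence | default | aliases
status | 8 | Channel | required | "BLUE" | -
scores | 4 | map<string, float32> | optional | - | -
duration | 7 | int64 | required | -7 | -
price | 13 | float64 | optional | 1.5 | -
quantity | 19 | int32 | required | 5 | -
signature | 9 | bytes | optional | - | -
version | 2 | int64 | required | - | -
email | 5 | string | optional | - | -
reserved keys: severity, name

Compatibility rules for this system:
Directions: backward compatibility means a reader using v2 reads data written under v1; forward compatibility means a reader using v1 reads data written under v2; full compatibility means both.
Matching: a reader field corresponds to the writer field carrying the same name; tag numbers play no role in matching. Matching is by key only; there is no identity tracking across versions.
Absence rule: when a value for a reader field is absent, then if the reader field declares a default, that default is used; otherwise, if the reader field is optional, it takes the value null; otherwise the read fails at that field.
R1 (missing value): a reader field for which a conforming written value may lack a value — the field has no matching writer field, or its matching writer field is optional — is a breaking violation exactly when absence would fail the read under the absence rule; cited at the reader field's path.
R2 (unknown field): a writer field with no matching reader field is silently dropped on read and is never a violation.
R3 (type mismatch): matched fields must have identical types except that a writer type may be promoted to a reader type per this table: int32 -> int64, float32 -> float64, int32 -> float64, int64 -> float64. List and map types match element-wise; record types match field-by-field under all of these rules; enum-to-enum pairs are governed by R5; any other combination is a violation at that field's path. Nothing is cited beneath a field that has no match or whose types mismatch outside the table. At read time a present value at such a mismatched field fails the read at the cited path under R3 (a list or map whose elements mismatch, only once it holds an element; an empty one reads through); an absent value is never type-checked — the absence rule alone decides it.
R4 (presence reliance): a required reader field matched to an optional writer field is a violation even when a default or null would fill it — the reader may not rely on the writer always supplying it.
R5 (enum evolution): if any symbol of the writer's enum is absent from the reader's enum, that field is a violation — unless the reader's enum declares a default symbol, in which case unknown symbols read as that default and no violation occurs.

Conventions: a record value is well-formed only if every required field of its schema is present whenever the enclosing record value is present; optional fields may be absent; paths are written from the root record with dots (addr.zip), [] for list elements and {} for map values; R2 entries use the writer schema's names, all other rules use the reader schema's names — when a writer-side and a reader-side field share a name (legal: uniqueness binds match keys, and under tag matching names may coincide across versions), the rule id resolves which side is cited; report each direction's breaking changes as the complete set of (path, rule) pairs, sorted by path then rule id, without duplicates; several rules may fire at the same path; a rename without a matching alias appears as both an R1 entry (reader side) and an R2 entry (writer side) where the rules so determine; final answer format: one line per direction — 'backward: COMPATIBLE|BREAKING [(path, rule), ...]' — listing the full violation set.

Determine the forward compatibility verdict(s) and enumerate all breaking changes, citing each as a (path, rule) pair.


arrows below run writer -> reader for Session
forward analysis of Session with v1 as reader and v2 as writer:
  writer required, Channel -> Channel: reader status maps from writer status
  writer optional, map<string, float32> -> map<string, float32>: reader scores maps from writer scores
  writer required, int64 -> int64: reader duration maps from writer duration
  writer optional, float64 -> float64: reader price maps from writer price
  writer optional, bytes -> bytes: reader signature maps from writer signature
  writer required, int64 -> int64: reader version maps from writer version
  writer quantity: unknown to reader
  writer email: unknown to reader
  => forward verdict for Session: COMPATIBLE, no violations
ruling out the remaining Session differences:
  added field email to record Session: optional string, tag 5 (in v2 it sits last) -> fires no rule on Session, leaving the asked answer as it is
  added field quantity to record Session: required int32, tag 19, default 5 (in v2 it sits immediately before signature) -> fires no rule on Session, leaving the asked answer as it is

forward: COMPATIBLE []


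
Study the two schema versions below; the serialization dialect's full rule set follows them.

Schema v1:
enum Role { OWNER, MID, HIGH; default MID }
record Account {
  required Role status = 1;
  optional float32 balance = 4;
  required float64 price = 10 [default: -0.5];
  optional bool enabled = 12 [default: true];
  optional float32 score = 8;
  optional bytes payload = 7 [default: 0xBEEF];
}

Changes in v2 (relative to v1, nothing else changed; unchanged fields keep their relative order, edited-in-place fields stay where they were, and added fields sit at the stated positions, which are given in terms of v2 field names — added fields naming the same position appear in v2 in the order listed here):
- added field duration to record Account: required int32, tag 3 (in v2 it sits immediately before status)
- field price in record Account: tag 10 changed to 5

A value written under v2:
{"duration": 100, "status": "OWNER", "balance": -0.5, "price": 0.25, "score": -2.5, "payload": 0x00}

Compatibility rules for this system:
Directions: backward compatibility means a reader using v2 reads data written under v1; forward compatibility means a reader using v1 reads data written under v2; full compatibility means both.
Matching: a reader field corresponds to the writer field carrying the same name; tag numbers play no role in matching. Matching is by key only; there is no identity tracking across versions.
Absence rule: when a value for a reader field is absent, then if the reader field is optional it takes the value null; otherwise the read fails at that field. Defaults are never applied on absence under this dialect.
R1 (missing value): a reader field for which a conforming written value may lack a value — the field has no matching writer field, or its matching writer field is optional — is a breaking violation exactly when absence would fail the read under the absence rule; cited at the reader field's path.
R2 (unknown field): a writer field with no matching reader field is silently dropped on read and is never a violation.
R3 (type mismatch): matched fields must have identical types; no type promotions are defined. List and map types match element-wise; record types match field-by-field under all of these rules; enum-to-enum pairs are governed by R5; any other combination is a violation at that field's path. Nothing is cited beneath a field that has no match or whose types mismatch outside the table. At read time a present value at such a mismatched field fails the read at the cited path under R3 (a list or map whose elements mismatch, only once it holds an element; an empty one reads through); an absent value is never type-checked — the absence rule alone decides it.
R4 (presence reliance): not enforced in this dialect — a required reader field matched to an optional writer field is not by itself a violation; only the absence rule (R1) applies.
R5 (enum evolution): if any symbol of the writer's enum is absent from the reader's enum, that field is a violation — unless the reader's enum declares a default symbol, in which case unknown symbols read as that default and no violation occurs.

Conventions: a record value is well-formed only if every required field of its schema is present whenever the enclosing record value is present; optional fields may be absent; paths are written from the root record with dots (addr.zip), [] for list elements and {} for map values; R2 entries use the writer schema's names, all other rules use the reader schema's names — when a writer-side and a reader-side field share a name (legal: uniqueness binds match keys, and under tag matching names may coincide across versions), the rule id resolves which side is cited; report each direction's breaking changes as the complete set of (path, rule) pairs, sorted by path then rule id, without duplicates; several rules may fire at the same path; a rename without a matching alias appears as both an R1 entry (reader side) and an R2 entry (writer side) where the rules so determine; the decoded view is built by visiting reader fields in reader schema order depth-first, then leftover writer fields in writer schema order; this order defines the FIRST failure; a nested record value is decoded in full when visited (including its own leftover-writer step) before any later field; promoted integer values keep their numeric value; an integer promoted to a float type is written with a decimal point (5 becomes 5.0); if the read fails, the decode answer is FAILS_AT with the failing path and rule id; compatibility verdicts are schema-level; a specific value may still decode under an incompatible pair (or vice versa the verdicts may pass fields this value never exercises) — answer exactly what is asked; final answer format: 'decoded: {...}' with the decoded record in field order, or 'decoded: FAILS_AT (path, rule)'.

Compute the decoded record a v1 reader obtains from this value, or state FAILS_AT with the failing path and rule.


decoded: {"status": "OWNER", "balance": -0.5, "price": 0.25, "enabled": null, "score": -2.5, "payload": 0x00}

the writer's type comes first in each Account pair
decode walk for Account under reader schema v1:
  status := "OWNER"
  balance := -0.5
  price := 0.25
  enabled := null (absent, optional -> null)
  score := -2.5
  payload := 0x00
  writer duration: unknown -> dropped
  => decoded: {"status": "OWNER", "balance": -0.5, "price": 0.25, "enabled": null, "score": -2.5, "payload": 0x00}
remaining Account differences; none change what is asked:
  added field duration to record Account: required int32, tag 3 (in v2 it sits immediately before status) -> a verdict-level change on Account — the shown value reads the same
  field price in record Account: tag 10 changed to 5 -> triggers nothing under the printed rules; the Account answer is the same either way


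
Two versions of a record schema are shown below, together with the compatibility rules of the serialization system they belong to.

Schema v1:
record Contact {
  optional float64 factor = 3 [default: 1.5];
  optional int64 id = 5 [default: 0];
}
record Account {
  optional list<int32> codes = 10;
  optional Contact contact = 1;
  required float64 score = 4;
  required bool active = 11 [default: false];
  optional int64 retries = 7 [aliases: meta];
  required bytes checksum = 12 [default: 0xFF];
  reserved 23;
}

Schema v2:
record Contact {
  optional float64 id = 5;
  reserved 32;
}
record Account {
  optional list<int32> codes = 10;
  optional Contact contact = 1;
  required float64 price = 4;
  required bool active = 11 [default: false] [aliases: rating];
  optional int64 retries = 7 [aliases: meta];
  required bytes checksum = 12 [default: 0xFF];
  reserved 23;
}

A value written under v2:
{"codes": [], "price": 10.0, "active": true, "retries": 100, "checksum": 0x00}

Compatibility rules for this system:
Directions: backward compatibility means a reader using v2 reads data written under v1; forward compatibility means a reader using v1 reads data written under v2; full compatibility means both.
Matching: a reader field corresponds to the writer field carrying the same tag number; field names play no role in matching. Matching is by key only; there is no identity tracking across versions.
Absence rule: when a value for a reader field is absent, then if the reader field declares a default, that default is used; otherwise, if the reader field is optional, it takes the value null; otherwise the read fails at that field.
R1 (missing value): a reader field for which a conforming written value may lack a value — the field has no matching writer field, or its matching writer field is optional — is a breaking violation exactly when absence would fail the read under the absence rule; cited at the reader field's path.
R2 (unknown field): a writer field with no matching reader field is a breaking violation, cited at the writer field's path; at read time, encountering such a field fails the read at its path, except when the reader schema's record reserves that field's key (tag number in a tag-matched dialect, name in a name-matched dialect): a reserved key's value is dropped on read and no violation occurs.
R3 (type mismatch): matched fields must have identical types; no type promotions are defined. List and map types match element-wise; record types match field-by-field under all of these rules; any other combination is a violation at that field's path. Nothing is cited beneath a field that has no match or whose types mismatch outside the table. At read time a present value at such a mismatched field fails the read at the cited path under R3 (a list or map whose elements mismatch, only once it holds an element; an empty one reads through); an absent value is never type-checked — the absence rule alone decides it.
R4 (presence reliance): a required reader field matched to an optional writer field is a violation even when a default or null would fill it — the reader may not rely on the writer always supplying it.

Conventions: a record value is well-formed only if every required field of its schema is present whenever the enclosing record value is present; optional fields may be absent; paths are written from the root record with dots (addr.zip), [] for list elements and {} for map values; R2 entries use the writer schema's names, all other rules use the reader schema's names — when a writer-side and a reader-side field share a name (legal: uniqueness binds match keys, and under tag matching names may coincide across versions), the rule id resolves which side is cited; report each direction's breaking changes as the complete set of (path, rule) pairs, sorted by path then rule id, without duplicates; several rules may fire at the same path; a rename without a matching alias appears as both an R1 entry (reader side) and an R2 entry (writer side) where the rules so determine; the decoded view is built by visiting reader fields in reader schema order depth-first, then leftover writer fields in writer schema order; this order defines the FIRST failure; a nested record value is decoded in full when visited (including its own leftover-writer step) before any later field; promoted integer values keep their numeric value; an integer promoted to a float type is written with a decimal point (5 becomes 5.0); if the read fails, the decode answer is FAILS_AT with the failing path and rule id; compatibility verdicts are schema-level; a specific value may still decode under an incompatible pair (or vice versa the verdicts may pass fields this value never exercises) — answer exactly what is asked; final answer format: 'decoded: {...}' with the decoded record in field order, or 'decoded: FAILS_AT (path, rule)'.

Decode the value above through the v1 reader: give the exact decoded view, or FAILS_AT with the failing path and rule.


each type pair in Account: writer, then reader
decoding the Account value with the v1 reader:
  codes := []
  contact := null (absent, optional -> null)
  score := 10.0 (from writer price)
  active := true
  retries := 100
  checksum := 0x00
  => decoded: {"codes": [], "contact": null, "score": 10.0, "active": true, "retries": 100, "checksum": 0x00}
the other Account changes do not affect what is asked:
  renamed field score to price in record Account -> fires no rule on Account under this dialect and leaves the result unchanged
  removed field factor from record Contact -> a verdict-level change on Account — the shown value reads the same
  field id in record Contact: type int64 changed to float64 (its default is dropped) -> a verdict-level change on Account — the shown value reads the same

decoded: {"codes": [], "contact": null, "score": 10.0, "active": true, "retries": 100, "checksum": 0x00}


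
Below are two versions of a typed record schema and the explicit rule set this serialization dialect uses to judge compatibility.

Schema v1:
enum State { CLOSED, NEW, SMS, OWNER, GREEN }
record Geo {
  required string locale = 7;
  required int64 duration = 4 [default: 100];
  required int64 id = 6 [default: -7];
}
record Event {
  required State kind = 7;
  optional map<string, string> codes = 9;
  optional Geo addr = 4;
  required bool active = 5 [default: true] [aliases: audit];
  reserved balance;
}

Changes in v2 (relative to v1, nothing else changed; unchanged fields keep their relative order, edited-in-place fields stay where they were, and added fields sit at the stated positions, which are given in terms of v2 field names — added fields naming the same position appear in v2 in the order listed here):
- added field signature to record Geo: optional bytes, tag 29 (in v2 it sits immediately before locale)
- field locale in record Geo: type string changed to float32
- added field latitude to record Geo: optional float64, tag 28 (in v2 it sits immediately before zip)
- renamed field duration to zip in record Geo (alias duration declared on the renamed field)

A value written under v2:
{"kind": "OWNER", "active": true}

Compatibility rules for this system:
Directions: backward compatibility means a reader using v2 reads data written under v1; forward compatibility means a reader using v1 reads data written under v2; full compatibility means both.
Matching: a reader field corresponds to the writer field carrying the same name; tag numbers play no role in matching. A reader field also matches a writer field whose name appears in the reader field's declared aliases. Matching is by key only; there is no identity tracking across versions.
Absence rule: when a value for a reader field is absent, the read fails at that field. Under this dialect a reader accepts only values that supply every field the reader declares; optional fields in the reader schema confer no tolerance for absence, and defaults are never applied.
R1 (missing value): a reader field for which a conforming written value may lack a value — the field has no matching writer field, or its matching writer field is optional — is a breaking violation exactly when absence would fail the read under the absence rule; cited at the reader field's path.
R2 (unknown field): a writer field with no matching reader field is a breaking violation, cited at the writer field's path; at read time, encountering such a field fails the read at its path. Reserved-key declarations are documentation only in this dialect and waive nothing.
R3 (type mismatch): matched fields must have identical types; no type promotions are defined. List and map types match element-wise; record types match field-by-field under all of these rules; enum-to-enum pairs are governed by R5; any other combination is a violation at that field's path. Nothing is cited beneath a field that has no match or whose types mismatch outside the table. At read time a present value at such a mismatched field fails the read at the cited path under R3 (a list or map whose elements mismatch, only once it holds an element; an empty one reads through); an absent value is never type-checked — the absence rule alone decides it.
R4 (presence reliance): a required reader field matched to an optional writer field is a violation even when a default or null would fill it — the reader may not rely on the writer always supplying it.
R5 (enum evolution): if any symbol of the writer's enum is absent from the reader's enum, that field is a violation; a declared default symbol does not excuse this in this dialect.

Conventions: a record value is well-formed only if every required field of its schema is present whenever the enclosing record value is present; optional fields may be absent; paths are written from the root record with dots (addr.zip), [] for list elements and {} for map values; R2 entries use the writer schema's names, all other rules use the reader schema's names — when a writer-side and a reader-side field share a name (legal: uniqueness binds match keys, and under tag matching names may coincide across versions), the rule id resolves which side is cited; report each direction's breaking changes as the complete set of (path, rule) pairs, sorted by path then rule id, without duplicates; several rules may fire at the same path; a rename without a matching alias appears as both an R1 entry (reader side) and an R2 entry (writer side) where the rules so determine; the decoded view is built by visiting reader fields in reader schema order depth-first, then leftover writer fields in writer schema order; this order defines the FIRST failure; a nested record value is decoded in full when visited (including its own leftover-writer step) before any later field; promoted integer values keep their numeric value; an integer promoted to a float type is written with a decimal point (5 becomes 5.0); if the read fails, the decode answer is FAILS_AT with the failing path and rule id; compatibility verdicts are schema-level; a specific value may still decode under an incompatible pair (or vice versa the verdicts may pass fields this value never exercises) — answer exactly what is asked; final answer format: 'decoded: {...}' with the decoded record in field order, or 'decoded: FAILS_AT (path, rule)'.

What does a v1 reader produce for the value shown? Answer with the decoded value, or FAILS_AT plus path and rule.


decoded: FAILS_AT (codes, R1)

arrows below run writer -> reader for Event
decode walk for Event under reader schema v1:
  kind := "OWNER"
  read fails at codes under R1 (no fill)
  => FAILS_AT (codes, R1)
the other Event changes do not affect what is asked:
  added field signature to record Geo: optional bytes, tag 29 (in v2 it sits immediately before locale) -> shifts the Event verdicts, not this decode
  field locale in record Geo: type string changed to float32 -> shifts the Event verdicts, not this decode
  added field latitude to record Geo: optional float64, tag 28 (in v2 it sits immediately before zip) -> shifts the Event verdicts, not this decode
  renamed field duration to zip in record Geo (alias duration declared on the renamed field) -> shifts the Event verdicts, not this decode
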